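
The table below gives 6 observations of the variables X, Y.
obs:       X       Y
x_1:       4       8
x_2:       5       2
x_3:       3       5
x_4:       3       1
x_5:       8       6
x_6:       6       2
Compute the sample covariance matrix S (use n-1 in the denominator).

Step 1 — column means:
  mean(X) = (4 + 5 + 3 + 3 + 8 + 6) / 6 = 29/6 = 4.8333
  mean(Y) = (8 + 2 + 5 + 1 + 6 + 2) / 6 = 24/6 = 4

Step 2 — sample covariance S[i,j] = (1/(n-1)) · Σ_k (x_{k,i} - mean_i) · (x_{k,j} - mean_j), with n-1 = 5.
  S[X,X] = ((-0.8333)·(-0.8333) + (0.1667)·(0.1667) + (-1.8333)·(-1.8333) + (-1.8333)·(-1.8333) + (3.1667)·(3.1667) + (1.1667)·(1.1667)) / 5 = 18.8333/5 = 3.7667
  S[X,Y] = ((-0.8333)·(4) + (0.1667)·(-2) + (-1.8333)·(1) + (-1.8333)·(-3) + (3.1667)·(2) + (1.1667)·(-2)) / 5 = 4/5 = 0.8
  S[Y,Y] = ((4)·(4) + (-2)·(-2) + (1)·(1) + (-3)·(-3) + (2)·(2) + (-2)·(-2)) / 5 = 38/5 = 7.6

S is symmetric (S[j,i] = S[i,j]). Assembling:

S = [[3.7667, 0.8],
 [0.8, 7.6]]


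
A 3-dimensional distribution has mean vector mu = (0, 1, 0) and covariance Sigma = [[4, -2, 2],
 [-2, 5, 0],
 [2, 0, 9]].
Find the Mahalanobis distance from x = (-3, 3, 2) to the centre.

Step 1 — centre the observation: (x - mu) = (-3, 2, 2).

Step 2 — invert Sigma (cofactor / det for 3×3, or solve directly):
  Sigma^{-1} = [[0.3629, 0.1452, -0.0806],
 [0.1452, 0.2581, -0.0323],
 [-0.0806, -0.0323, 0.129]].

Step 3 — form the quadratic (x - mu)^T · Sigma^{-1} · (x - mu):
  Sigma^{-1} · (x - mu) = (-0.9597, 0.0161, 0.4355).
  (x - mu)^T · [Sigma^{-1} · (x - mu)] = (-3)·(-0.9597) + (2)·(0.0161) + (2)·(0.4355) = 3.7823.

Step 4 — take square root: d = √(3.7823) ≈ 1.9448.

d(x, mu) = √(3.7823) ≈ 1.9448


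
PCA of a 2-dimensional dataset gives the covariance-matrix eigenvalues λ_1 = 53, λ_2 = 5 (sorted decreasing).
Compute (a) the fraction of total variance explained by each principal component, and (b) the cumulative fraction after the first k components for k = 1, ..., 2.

Step 1 — total variance = trace(Sigma) = Σ λ_i = 53 + 5 = 58.

Step 2 — fraction explained by component i = λ_i / Σ λ:
  PC1: 53/58 = 0.9138
  PC2: 5/58 = 0.0862

Step 3 — cumulative fraction after k components = (λ_1 + ... + λ_k) / Σ λ:
  k = 1: 53/58 = 0.9138
  k = 2: (53 + 5)/58 = 58/58 = 1

Summary (fraction, with percent):

explained: PC1 0.9138 (91.38%), PC2 0.0862 (8.62%);  cumulative: 0.9138, 1


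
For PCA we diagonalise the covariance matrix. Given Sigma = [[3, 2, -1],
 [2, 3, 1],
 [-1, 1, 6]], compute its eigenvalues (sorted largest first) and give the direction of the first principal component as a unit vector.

Step 1 — characteristic polynomial p(λ) = det(λI - Sigma) = λ³ - tr·λ² + c_1·λ - det, where tr = trace, c_1 = sum of the principal 2×2 minors, det = det(Sigma):
  tr = 3 + 3 + 6 = 12,
  c_1 = (3·3 - (2)²) + (3·6 - (-1)²) + (3·6 - (1)²) = 5 + 17 + 17 = 39,
  det = 3·(3·6 - (1)²) - (2)·((2)·6 - (1)·(-1)) + (-1)·((2)·(1) - 3·(-1)) = 3·(17) - (2)·(13) + (-1)·(5) = 20.
  So p(λ) = λ³ - 12λ² + 39λ - 20.
Step 2 — look for an integer root (rational root theorem: any rational root is an integer divisor of 20). Testing λ = 5:
  p(5) = 125 - 300 + 195 - 20 = 0  ✓
  Dividing out (λ - 5): p(λ) = (λ - 5)(λ² - 7λ + 4).
Step 3 — remaining eigenvalues from the quadratic λ² - 7λ + 4 = 0:
  Δ = 7² - 4·4 = 49 - 16 = 33,  λ = (7 ± √33)/2 = (7 ± 5.7446)/2 ≈ 6.3723 or 0.6277.
  Sorted: λ_1 = 6.3723,  λ_2 = 5,  λ_3 = 0.6277  (check: sum = 12 = tr ✓).

Step 4 — unit eigenvector for λ_1 ≈ 6.3723: v spans the null space of (Sigma - λ_1 I), whose rows are
  r_1 = (-3.3723, 2, -1),  r_2 = (2, -3.3723, 1),  r_3 = (-1, 1, -0.3723).
  v is orthogonal to every row, so take v ∝ r_1 × r_2 = ((2)·(1) - (-1)·(-3.3723), (-1)·(2) - (-3.3723)·(1), (-3.3723)·(-3.3723) - (2)·(2)) ≈ (-1.3723, 1.3723, 7.3723).
  Rescale (multiply by -1 so the first nonzero entry is positive): u = (1.3723, -1.3723, -7.3723).
  ||u|| = √((1.3723)² + (-1.3723)² + (-7.3723)²) = √(58.1168) ≈ 7.6234,  v_1 = u/||u|| ≈ (0.18, -0.18, -0.9671) (||v_1|| = 1).

λ_1 = 6.3723,  λ_2 = 5,  λ_3 = 0.6277;  v_1 ≈ (0.18, -0.18, -0.9671)


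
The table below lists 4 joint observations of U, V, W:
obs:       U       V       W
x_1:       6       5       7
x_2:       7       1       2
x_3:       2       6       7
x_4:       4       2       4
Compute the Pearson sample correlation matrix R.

Step 1 — column means:
  mean(U) = (6 + 7 + 2 + 4) / 4 = 19/4 = 4.75
  mean(V) = (5 + 1 + 6 + 2) / 4 = 14/4 = 3.5
  mean(W) = (7 + 2 + 7 + 4) / 4 = 20/4 = 5

Step 2 — sample variances and covariances s[i,j] = (1/(n-1)) · Σ_k (x_{k,i} - mean_i) · (x_{k,j} - mean_j), with n-1 = 3:
  s[U,U] = ((1.25)·(1.25) + (2.25)·(2.25) + (-2.75)·(-2.75) + (-0.75)·(-0.75)) / 3 = 14.75/3 = 4.9167
  s[U,V] = ((1.25)·(1.5) + (2.25)·(-2.5) + (-2.75)·(2.5) + (-0.75)·(-1.5)) / 3 = -9.5/3 = -3.1667
  s[U,W] = ((1.25)·(2) + (2.25)·(-3) + (-2.75)·(2) + (-0.75)·(-1)) / 3 = -9/3 = -3
  s[V,V] = ((1.5)·(1.5) + (-2.5)·(-2.5) + (2.5)·(2.5) + (-1.5)·(-1.5)) / 3 = 17/3 = 5.6667
  s[V,W] = ((1.5)·(2) + (-2.5)·(-3) + (2.5)·(2) + (-1.5)·(-1)) / 3 = 17/3 = 5.6667
  s[W,W] = ((2)·(2) + (-3)·(-3) + (2)·(2) + (-1)·(-1)) / 3 = 18/3 = 6
  Sample standard deviations s_i = √(s[i,i]):
  s(U) = √(4.9167) = 2.2174
  s(V) = √(5.6667) = 2.3805
  s(W) = √(6) = 2.4495

Step 3 — r_{ij} = s_{ij} / (s_i · s_j):
  r[U,U] = 1 (diagonal).
  r[U,V] = -3.1667 / (2.2174 · 2.3805) = -3.1667 / 5.2784 = -0.5999
  r[U,W] = -3 / (2.2174 · 2.4495) = -3 / 5.4314 = -0.5523
  r[V,V] = 1 (diagonal).
  r[V,W] = 5.6667 / (2.3805 · 2.4495) = 5.6667 / 5.831 = 0.9718
  r[W,W] = 1 (diagonal).

R is symmetric with unit diagonal. Assembling:

R = [[1, -0.5999, -0.5523],
 [-0.5999, 1, 0.9718],
 [-0.5523, 0.9718, 1]]


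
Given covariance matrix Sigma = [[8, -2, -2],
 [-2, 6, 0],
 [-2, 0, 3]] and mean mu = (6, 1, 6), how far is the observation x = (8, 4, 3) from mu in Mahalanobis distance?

Step 1 — centre the observation: (x - mu) = (2, 3, -3).

Step 2 — invert Sigma (cofactor / det for 3×3, or solve directly):
  Sigma^{-1} = [[0.1667, 0.0556, 0.1111],
 [0.0556, 0.1852, 0.037],
 [0.1111, 0.037, 0.4074]].

Step 3 — form the quadratic (x - mu)^T · Sigma^{-1} · (x - mu):
  Sigma^{-1} · (x - mu) = (0.1667, 0.5556, -0.8889).
  (x - mu)^T · [Sigma^{-1} · (x - mu)] = (2)·(0.1667) + (3)·(0.5556) + (-3)·(-0.8889) = 4.6667.

Step 4 — take square root: d = √(4.6667) ≈ 2.1602.

d(x, mu) = √(4.6667) ≈ 2.1602


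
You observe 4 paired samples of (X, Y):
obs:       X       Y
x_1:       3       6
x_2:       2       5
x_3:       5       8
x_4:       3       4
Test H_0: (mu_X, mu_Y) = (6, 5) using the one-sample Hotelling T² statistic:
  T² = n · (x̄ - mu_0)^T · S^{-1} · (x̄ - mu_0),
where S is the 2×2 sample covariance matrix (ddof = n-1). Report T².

Step 1 — sample mean vector:
  mean(X) = (3 + 2 + 5 + 3) / 4 = 13/4 = 3.25
  mean(Y) = (6 + 5 + 8 + 4) / 4 = 23/4 = 5.75
  x̄ = (3.25, 5.75),  deviation x̄ - mu_0 = (3.25, 5.75) - (6, 5) = (-2.75, 0.75).

Step 2 — sample covariance matrix, S[i,j] = (1/(n-1)) · Σ_k (x_{k,i} - mean_i) · (x_{k,j} - mean_j), divisor n-1 = 3:
  S[X,X] = ((-0.25)·(-0.25) + (-1.25)·(-1.25) + (1.75)·(1.75) + (-0.25)·(-0.25)) / 3 = 4.75/3 = 1.5833
  S[X,Y] = ((-0.25)·(0.25) + (-1.25)·(-0.75) + (1.75)·(2.25) + (-0.25)·(-1.75)) / 3 = 5.25/3 = 1.75
  S[Y,Y] = ((0.25)·(0.25) + (-0.75)·(-0.75) + (2.25)·(2.25) + (-1.75)·(-1.75)) / 3 = 8.75/3 = 2.9167
  S = [[1.5833, 1.75],
 [1.75, 2.9167]].

Step 3 — invert S. det(S) = 1.5833·2.9167 - (1.75)² = 1.5556.
  S^{-1} = (1/det) · [[d, -b], [-b, a]] = [[1.875, -1.125],
 [-1.125, 1.0179]].

Step 4 — quadratic form (x̄ - mu_0)^T · S^{-1} · (x̄ - mu_0):
  S^{-1} · (x̄ - mu_0) = (-6, 3.8571),
  (x̄ - mu_0)^T · [...] = (-2.75)·(-6) + (0.75)·(3.8571) = 19.3929.

Step 5 — scale by n: T² = 4 · 19.3929 = 77.5714.

T² ≈ 77.5714


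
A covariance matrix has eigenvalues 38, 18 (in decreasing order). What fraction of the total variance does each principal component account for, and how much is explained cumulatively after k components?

Step 1 — total variance = trace(Sigma) = Σ λ_i = 38 + 18 = 56.

Step 2 — fraction explained by component i = λ_i / Σ λ:
  PC1: 38/56 = 0.6786
  PC2: 18/56 = 0.3214

Step 3 — cumulative fraction after k components = (λ_1 + ... + λ_k) / Σ λ:
  k = 1: 38/56 = 0.6786
  k = 2: (38 + 18)/56 = 56/56 = 1

Summary (fraction, with percent):

explained: PC1 0.6786 (67.86%), PC2 0.3214 (32.14%);  cumulative: 0.6786, 1


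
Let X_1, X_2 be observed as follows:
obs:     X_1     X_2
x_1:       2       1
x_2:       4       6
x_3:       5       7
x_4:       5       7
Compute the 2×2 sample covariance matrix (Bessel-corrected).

Step 1 — column means:
  mean(X_1) = (2 + 4 + 5 + 5) / 4 = 16/4 = 4
  mean(X_2) = (1 + 6 + 7 + 7) / 4 = 21/4 = 5.25

Step 2 — sample covariance S[i,j] = (1/(n-1)) · Σ_k (x_{k,i} - mean_i) · (x_{k,j} - mean_j), with n-1 = 3.
  S[X_1,X_1] = ((-2)·(-2) + (0)·(0) + (1)·(1) + (1)·(1)) / 3 = 6/3 = 2
  S[X_1,X_2] = ((-2)·(-4.25) + (0)·(0.75) + (1)·(1.75) + (1)·(1.75)) / 3 = 12/3 = 4
  S[X_2,X_2] = ((-4.25)·(-4.25) + (0.75)·(0.75) + (1.75)·(1.75) + (1.75)·(1.75)) / 3 = 24.75/3 = 8.25

S is symmetric (S[j,i] = S[i,j]). Assembling:

S = [[2, 4],
 [4, 8.25]]


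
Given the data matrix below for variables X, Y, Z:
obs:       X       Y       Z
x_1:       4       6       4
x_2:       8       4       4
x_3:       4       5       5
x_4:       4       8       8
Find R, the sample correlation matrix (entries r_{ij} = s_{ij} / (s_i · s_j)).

Step 1 — column means:
  mean(X) = (4 + 8 + 4 + 4) / 4 = 20/4 = 5
  mean(Y) = (6 + 4 + 5 + 8) / 4 = 23/4 = 5.75
  mean(Z) = (4 + 4 + 5 + 8) / 4 = 21/4 = 5.25

Step 2 — sample variances and covariances s[i,j] = (1/(n-1)) · Σ_k (x_{k,i} - mean_i) · (x_{k,j} - mean_j), with n-1 = 3:
  s[X,X] = ((-1)·(-1) + (3)·(3) + (-1)·(-1) + (-1)·(-1)) / 3 = 12/3 = 4
  s[X,Y] = ((-1)·(0.25) + (3)·(-1.75) + (-1)·(-0.75) + (-1)·(2.25)) / 3 = -7/3 = -2.3333
  s[X,Z] = ((-1)·(-1.25) + (3)·(-1.25) + (-1)·(-0.25) + (-1)·(2.75)) / 3 = -5/3 = -1.6667
  s[Y,Y] = ((0.25)·(0.25) + (-1.75)·(-1.75) + (-0.75)·(-0.75) + (2.25)·(2.25)) / 3 = 8.75/3 = 2.9167
  s[Y,Z] = ((0.25)·(-1.25) + (-1.75)·(-1.25) + (-0.75)·(-0.25) + (2.25)·(2.75)) / 3 = 8.25/3 = 2.75
  s[Z,Z] = ((-1.25)·(-1.25) + (-1.25)·(-1.25) + (-0.25)·(-0.25) + (2.75)·(2.75)) / 3 = 10.75/3 = 3.5833
  Sample standard deviations s_i = √(s[i,i]):
  s(X) = √(4) = 2
  s(Y) = √(2.9167) = 1.7078
  s(Z) = √(3.5833) = 1.893

Step 3 — r_{ij} = s_{ij} / (s_i · s_j):
  r[X,X] = 1 (diagonal).
  r[X,Y] = -2.3333 / (2 · 1.7078) = -2.3333 / 3.4157 = -0.6831
  r[X,Z] = -1.6667 / (2 · 1.893) = -1.6667 / 3.7859 = -0.4402
  r[Y,Y] = 1 (diagonal).
  r[Y,Z] = 2.75 / (1.7078 · 1.893) = 2.75 / 3.2329 = 0.8506
  r[Z,Z] = 1 (diagonal).

R is symmetric with unit diagonal. Assembling:

R = [[1, -0.6831, -0.4402],
 [-0.6831, 1, 0.8506],
 [-0.4402, 0.8506, 1]]


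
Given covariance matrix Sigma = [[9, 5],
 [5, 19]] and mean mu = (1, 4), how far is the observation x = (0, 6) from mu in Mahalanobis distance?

Step 1 — centre the observation: (x - mu) = (-1, 2).

Step 2 — invert Sigma. det(Sigma) = 9·19 - (5)² = 146.
  Sigma^{-1} = (1/det) · [[d, -b], [-b, a]] = [[0.1301, -0.0342],
 [-0.0342, 0.0616]].

Step 3 — form the quadratic (x - mu)^T · Sigma^{-1} · (x - mu):
  Sigma^{-1} · (x - mu) = (-0.1986, 0.1575).
  (x - mu)^T · [Sigma^{-1} · (x - mu)] = (-1)·(-0.1986) + (2)·(0.1575) = 0.5137.

Step 4 — take square root: d = √(0.5137) ≈ 0.7167.

d(x, mu) = √(0.5137) ≈ 0.7167


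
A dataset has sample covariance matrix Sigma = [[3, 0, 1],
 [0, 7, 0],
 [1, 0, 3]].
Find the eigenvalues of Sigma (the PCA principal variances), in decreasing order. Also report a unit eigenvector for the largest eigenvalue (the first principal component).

Step 1 — characteristic polynomial p(λ) = det(λI - Sigma) = λ³ - tr·λ² + c_1·λ - det, where tr = trace, c_1 = sum of the principal 2×2 minors, det = det(Sigma):
  tr = 3 + 7 + 3 = 13,
  c_1 = (3·7 - (0)²) + (3·3 - (1)²) + (7·3 - (0)²) = 21 + 8 + 21 = 50,
  det = 3·(7·3 - (0)²) - (0)·((0)·3 - (0)·(1)) + (1)·((0)·(0) - 7·(1)) = 3·(21) - (0)·(0) + (1)·(-7) = 56.
  So p(λ) = λ³ - 13λ² + 50λ - 56.
Step 2 — look for an integer root (rational root theorem: any rational root is an integer divisor of 56). Testing λ = 2:
  p(2) = 8 - 52 + 100 - 56 = 0  ✓
  Dividing out (λ - 2): p(λ) = (λ - 2)(λ² - 11λ + 28).
Step 3 — remaining eigenvalues from the quadratic λ² - 11λ + 28 = 0:
  Δ = 11² - 4·28 = 121 - 112 = 9,  λ = (11 ± √9)/2 = (11 ± 3)/2 = 7 or 4.
  Sorted: λ_1 = 7,  λ_2 = 4,  λ_3 = 2  (check: sum = 13 = tr ✓).

Step 4 — unit eigenvector for λ_1 = 7: v spans the null space of (Sigma - λ_1 I), whose rows are
  r_1 = (-4, 0, 1),  r_2 = (0, 0, 0),  r_3 = (1, 0, -4).
  v is orthogonal to every row, so take v ∝ r_1 × r_3 = ((0)·(-4) - (1)·(0), (1)·(1) - (-4)·(-4), (-4)·(0) - (0)·(1)) = (0, -15, 0).
  Rescale (divide by 15; multiply by -1 so the first nonzero entry is positive): u = (0, 1, 0).
  ||u|| = √((0)² + (1)² + (0)²) = √(1) = 1,  v_1 = u/||u|| ≈ (0, 1, 0) (||v_1|| = 1).

λ_1 = 7,  λ_2 = 4,  λ_3 = 2;  v_1 ≈ (0, 1, 0)


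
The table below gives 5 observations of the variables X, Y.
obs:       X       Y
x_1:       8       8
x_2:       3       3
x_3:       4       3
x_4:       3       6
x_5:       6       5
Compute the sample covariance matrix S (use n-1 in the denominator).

Step 1 — column means:
  mean(X) = (8 + 3 + 4 + 3 + 6) / 5 = 24/5 = 4.8
  mean(Y) = (8 + 3 + 3 + 6 + 5) / 5 = 25/5 = 5

Step 2 — sample covariance S[i,j] = (1/(n-1)) · Σ_k (x_{k,i} - mean_i) · (x_{k,j} - mean_j), with n-1 = 4.
  S[X,X] = ((3.2)·(3.2) + (-1.8)·(-1.8) + (-0.8)·(-0.8) + (-1.8)·(-1.8) + (1.2)·(1.2)) / 4 = 18.8/4 = 4.7
  S[X,Y] = ((3.2)·(3) + (-1.8)·(-2) + (-0.8)·(-2) + (-1.8)·(1) + (1.2)·(0)) / 4 = 13/4 = 3.25
  S[Y,Y] = ((3)·(3) + (-2)·(-2) + (-2)·(-2) + (1)·(1) + (0)·(0)) / 4 = 18/4 = 4.5

S is symmetric (S[j,i] = S[i,j]). Assembling:

S = [[4.7, 3.25],
 [3.25, 4.5]]


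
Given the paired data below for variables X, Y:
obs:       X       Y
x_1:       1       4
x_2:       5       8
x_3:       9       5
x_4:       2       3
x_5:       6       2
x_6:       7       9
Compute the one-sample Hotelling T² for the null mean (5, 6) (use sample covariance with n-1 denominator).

Step 1 — sample mean vector:
  mean(X) = (1 + 5 + 9 + 2 + 6 + 7) / 6 = 30/6 = 5
  mean(Y) = (4 + 8 + 5 + 3 + 2 + 9) / 6 = 31/6 = 5.1667
  x̄ = (5, 5.1667),  deviation x̄ - mu_0 = (5, 5.1667) - (5, 6) = (0, -0.8333).

Step 2 — sample covariance matrix, S[i,j] = (1/(n-1)) · Σ_k (x_{k,i} - mean_i) · (x_{k,j} - mean_j), divisor n-1 = 5:
  S[X,X] = ((-4)·(-4) + (0)·(0) + (4)·(4) + (-3)·(-3) + (1)·(1) + (2)·(2)) / 5 = 46/5 = 9.2
  S[X,Y] = ((-4)·(-1.1667) + (0)·(2.8333) + (4)·(-0.1667) + (-3)·(-2.1667) + (1)·(-3.1667) + (2)·(3.8333)) / 5 = 15/5 = 3
  S[Y,Y] = ((-1.1667)·(-1.1667) + (2.8333)·(2.8333) + (-0.1667)·(-0.1667) + (-2.1667)·(-2.1667) + (-3.1667)·(-3.1667) + (3.8333)·(3.8333)) / 5 = 38.8333/5 = 7.7667
  S = [[9.2, 3],
 [3, 7.7667]].

Step 3 — invert S. det(S) = 9.2·7.7667 - (3)² = 62.4533.
  S^{-1} = (1/det) · [[d, -b], [-b, a]] = [[0.1244, -0.048],
 [-0.048, 0.1473]].

Step 4 — quadratic form (x̄ - mu_0)^T · S^{-1} · (x̄ - mu_0):
  S^{-1} · (x̄ - mu_0) = (0.04, -0.1228),
  (x̄ - mu_0)^T · [...] = (0)·(0.04) + (-0.8333)·(-0.1228) = 0.1023.

Step 5 — scale by n: T² = 6 · 0.1023 = 0.6138.

T² ≈ 0.6138


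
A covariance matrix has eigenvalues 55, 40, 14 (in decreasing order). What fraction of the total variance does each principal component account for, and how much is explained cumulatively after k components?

Step 1 — total variance = trace(Sigma) = Σ λ_i = 55 + 40 + 14 = 109.

Step 2 — fraction explained by component i = λ_i / Σ λ:
  PC1: 55/109 = 0.5046
  PC2: 40/109 = 0.367
  PC3: 14/109 = 0.1284

Step 3 — cumulative fraction after k components = (λ_1 + ... + λ_k) / Σ λ:
  k = 1: 55/109 = 0.5046
  k = 2: (55 + 40)/109 = 95/109 = 0.8716
  k = 3: (55 + 40 + 14)/109 = 109/109 = 1

Summary (fraction, with percent):

explained: PC1 0.5046 (50.46%), PC2 0.367 (36.7%), PC3 0.1284 (12.84%);  cumulative: 0.5046, 0.8716, 1


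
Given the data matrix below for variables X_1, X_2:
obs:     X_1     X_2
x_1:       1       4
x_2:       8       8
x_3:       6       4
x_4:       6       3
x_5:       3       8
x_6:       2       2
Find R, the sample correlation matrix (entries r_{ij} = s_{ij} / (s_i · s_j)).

Step 1 — column means:
  mean(X_1) = (1 + 8 + 6 + 6 + 3 + 2) / 6 = 26/6 = 4.3333
  mean(X_2) = (4 + 8 + 4 + 3 + 8 + 2) / 6 = 29/6 = 4.8333

Step 2 — sample variances and covariances s[i,j] = (1/(n-1)) · Σ_k (x_{k,i} - mean_i) · (x_{k,j} - mean_j), with n-1 = 5:
  s[X_1,X_1] = ((-3.3333)·(-3.3333) + (3.6667)·(3.6667) + (1.6667)·(1.6667) + (1.6667)·(1.6667) + (-1.3333)·(-1.3333) + (-2.3333)·(-2.3333)) / 5 = 37.3333/5 = 7.4667
  s[X_1,X_2] = ((-3.3333)·(-0.8333) + (3.6667)·(3.1667) + (1.6667)·(-0.8333) + (1.6667)·(-1.8333) + (-1.3333)·(3.1667) + (-2.3333)·(-2.8333)) / 5 = 12.3333/5 = 2.4667
  s[X_2,X_2] = ((-0.8333)·(-0.8333) + (3.1667)·(3.1667) + (-0.8333)·(-0.8333) + (-1.8333)·(-1.8333) + (3.1667)·(3.1667) + (-2.8333)·(-2.8333)) / 5 = 32.8333/5 = 6.5667
  Sample standard deviations s_i = √(s[i,i]):
  s(X_1) = √(7.4667) = 2.7325
  s(X_2) = √(6.5667) = 2.5626

Step 3 — r_{ij} = s_{ij} / (s_i · s_j):
  r[X_1,X_1] = 1 (diagonal).
  r[X_1,X_2] = 2.4667 / (2.7325 · 2.5626) = 2.4667 / 7.0022 = 0.3523
  r[X_2,X_2] = 1 (diagonal).

R is symmetric with unit diagonal. Assembling:

R = [[1, 0.3523],
 [0.3523, 1]]


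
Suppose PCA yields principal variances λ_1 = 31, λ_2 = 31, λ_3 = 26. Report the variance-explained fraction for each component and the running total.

Step 1 — total variance = trace(Sigma) = Σ λ_i = 31 + 31 + 26 = 88.

Step 2 — fraction explained by component i = λ_i / Σ λ:
  PC1: 31/88 = 0.3523
  PC2: 31/88 = 0.3523
  PC3: 26/88 = 0.2955

Step 3 — cumulative fraction after k components = (λ_1 + ... + λ_k) / Σ λ:
  k = 1: 31/88 = 0.3523
  k = 2: (31 + 31)/88 = 62/88 = 0.7045
  k = 3: (31 + 31 + 26)/88 = 88/88 = 1

Summary (fraction, with percent):

explained: PC1 0.3523 (35.23%), PC2 0.3523 (35.23%), PC3 0.2955 (29.55%);  cumulative: 0.3523, 0.7045, 1


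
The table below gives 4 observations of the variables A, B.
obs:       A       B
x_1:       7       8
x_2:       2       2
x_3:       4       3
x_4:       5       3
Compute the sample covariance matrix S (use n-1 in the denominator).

Step 1 — column means:
  mean(A) = (7 + 2 + 4 + 5) / 4 = 18/4 = 4.5
  mean(B) = (8 + 2 + 3 + 3) / 4 = 16/4 = 4

Step 2 — sample covariance S[i,j] = (1/(n-1)) · Σ_k (x_{k,i} - mean_i) · (x_{k,j} - mean_j), with n-1 = 3.
  S[A,A] = ((2.5)·(2.5) + (-2.5)·(-2.5) + (-0.5)·(-0.5) + (0.5)·(0.5)) / 3 = 13/3 = 4.3333
  S[A,B] = ((2.5)·(4) + (-2.5)·(-2) + (-0.5)·(-1) + (0.5)·(-1)) / 3 = 15/3 = 5
  S[B,B] = ((4)·(4) + (-2)·(-2) + (-1)·(-1) + (-1)·(-1)) / 3 = 22/3 = 7.3333

S is symmetric (S[j,i] = S[i,j]). Assembling:

S = [[4.3333, 5],
 [5, 7.3333]]


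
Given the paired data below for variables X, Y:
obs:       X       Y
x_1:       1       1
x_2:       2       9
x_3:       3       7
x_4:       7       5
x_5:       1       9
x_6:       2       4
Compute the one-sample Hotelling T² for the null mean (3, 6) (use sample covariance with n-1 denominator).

Step 1 — sample mean vector:
  mean(X) = (1 + 2 + 3 + 7 + 1 + 2) / 6 = 16/6 = 2.6667
  mean(Y) = (1 + 9 + 7 + 5 + 9 + 4) / 6 = 35/6 = 5.8333
  x̄ = (2.6667, 5.8333),  deviation x̄ - mu_0 = (2.6667, 5.8333) - (3, 6) = (-0.3333, -0.1667).

Step 2 — sample covariance matrix, S[i,j] = (1/(n-1)) · Σ_k (x_{k,i} - mean_i) · (x_{k,j} - mean_j), divisor n-1 = 5:
  S[X,X] = ((-1.6667)·(-1.6667) + (-0.6667)·(-0.6667) + (0.3333)·(0.3333) + (4.3333)·(4.3333) + (-1.6667)·(-1.6667) + (-0.6667)·(-0.6667)) / 5 = 25.3333/5 = 5.0667
  S[X,Y] = ((-1.6667)·(-4.8333) + (-0.6667)·(3.1667) + (0.3333)·(1.1667) + (4.3333)·(-0.8333) + (-1.6667)·(3.1667) + (-0.6667)·(-1.8333)) / 5 = -1.3333/5 = -0.2667
  S[Y,Y] = ((-4.8333)·(-4.8333) + (3.1667)·(3.1667) + (1.1667)·(1.1667) + (-0.8333)·(-0.8333) + (3.1667)·(3.1667) + (-1.8333)·(-1.8333)) / 5 = 48.8333/5 = 9.7667
  S = [[5.0667, -0.2667],
 [-0.2667, 9.7667]].

Step 3 — invert S. det(S) = 5.0667·9.7667 - (-0.2667)² = 49.4133.
  S^{-1} = (1/det) · [[d, -b], [-b, a]] = [[0.1977, 0.0054],
 [0.0054, 0.1025]].

Step 4 — quadratic form (x̄ - mu_0)^T · S^{-1} · (x̄ - mu_0):
  S^{-1} · (x̄ - mu_0) = (-0.0668, -0.0189),
  (x̄ - mu_0)^T · [...] = (-0.3333)·(-0.0668) + (-0.1667)·(-0.0189) = 0.0254.

Step 5 — scale by n: T² = 6 · 0.0254 = 0.1525.

T² ≈ 0.1525


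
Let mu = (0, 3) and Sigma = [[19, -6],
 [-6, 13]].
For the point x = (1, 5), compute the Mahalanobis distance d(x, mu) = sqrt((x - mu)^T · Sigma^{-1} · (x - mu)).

Step 1 — centre the observation: (x - mu) = (1, 2).

Step 2 — invert Sigma. det(Sigma) = 19·13 - (-6)² = 211.
  Sigma^{-1} = (1/det) · [[d, -b], [-b, a]] = [[0.0616, 0.0284],
 [0.0284, 0.09]].

Step 3 — form the quadratic (x - mu)^T · Sigma^{-1} · (x - mu):
  Sigma^{-1} · (x - mu) = (0.1185, 0.2085).
  (x - mu)^T · [Sigma^{-1} · (x - mu)] = (1)·(0.1185) + (2)·(0.2085) = 0.5355.

Step 4 — take square root: d = √(0.5355) ≈ 0.7318.

d(x, mu) = √(0.5355) ≈ 0.7318


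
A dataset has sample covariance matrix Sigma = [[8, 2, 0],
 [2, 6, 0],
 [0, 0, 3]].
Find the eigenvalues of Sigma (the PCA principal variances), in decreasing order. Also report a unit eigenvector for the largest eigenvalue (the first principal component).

Step 1 — characteristic polynomial p(λ) = det(λI - Sigma) = λ³ - tr·λ² + c_1·λ - det, where tr = trace, c_1 = sum of the principal 2×2 minors, det = det(Sigma):
  tr = 8 + 6 + 3 = 17,
  c_1 = (8·6 - (2)²) + (8·3 - (0)²) + (6·3 - (0)²) = 44 + 24 + 18 = 86,
  det = 8·(6·3 - (0)²) - (2)·((2)·3 - (0)·(0)) + (0)·((2)·(0) - 6·(0)) = 8·(18) - (2)·(6) + (0)·(0) = 132.
  So p(λ) = λ³ - 17λ² + 86λ - 132.
Step 2 — look for an integer root (rational root theorem: any rational root is an integer divisor of 132). Testing λ = 3:
  p(3) = 27 - 153 + 258 - 132 = 0  ✓
  Dividing out (λ - 3): p(λ) = (λ - 3)(λ² - 14λ + 44).
Step 3 — remaining eigenvalues from the quadratic λ² - 14λ + 44 = 0:
  Δ = 14² - 4·44 = 196 - 176 = 20,  λ = (14 ± √20)/2 = (14 ± 4.4721)/2 ≈ 9.2361 or 4.7639.
  Sorted: λ_1 = 9.2361,  λ_2 = 4.7639,  λ_3 = 3  (check: sum = 17 = tr ✓).

Step 4 — unit eigenvector for λ_1 ≈ 9.2361: v spans the null space of (Sigma - λ_1 I), whose rows are
  r_1 = (-1.2361, 2, 0),  r_2 = (2, -3.2361, 0),  r_3 = (0, 0, -6.2361).
  v is orthogonal to every row, so take v ∝ r_1 × r_3 = ((2)·(-6.2361) - (0)·(0), (0)·(0) - (-1.2361)·(-6.2361), (-1.2361)·(0) - (2)·(0)) ≈ (-12.4721, -7.7082, 0).
  Rescale (multiply by -1 so the first nonzero entry is positive): u = (12.4721, 7.7082, 0).
  ||u|| = √((12.4721)² + (7.7082)² + (0)²) = √(214.9706) ≈ 14.6619,  v_1 = u/||u|| ≈ (0.8507, 0.5257, 0) (||v_1|| = 1).

λ_1 = 9.2361,  λ_2 = 4.7639,  λ_3 = 3;  v_1 ≈ (0.8507, 0.5257, 0)


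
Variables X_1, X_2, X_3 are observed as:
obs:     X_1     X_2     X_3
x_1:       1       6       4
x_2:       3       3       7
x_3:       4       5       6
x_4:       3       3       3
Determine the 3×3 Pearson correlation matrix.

Step 1 — column means:
  mean(X_1) = (1 + 3 + 4 + 3) / 4 = 11/4 = 2.75
  mean(X_2) = (6 + 3 + 5 + 3) / 4 = 17/4 = 4.25
  mean(X_3) = (4 + 7 + 6 + 3) / 4 = 20/4 = 5

Step 2 — sample variances and covariances s[i,j] = (1/(n-1)) · Σ_k (x_{k,i} - mean_i) · (x_{k,j} - mean_j), with n-1 = 3:
  s[X_1,X_1] = ((-1.75)·(-1.75) + (0.25)·(0.25) + (1.25)·(1.25) + (0.25)·(0.25)) / 3 = 4.75/3 = 1.5833
  s[X_1,X_2] = ((-1.75)·(1.75) + (0.25)·(-1.25) + (1.25)·(0.75) + (0.25)·(-1.25)) / 3 = -2.75/3 = -0.9167
  s[X_1,X_3] = ((-1.75)·(-1) + (0.25)·(2) + (1.25)·(1) + (0.25)·(-2)) / 3 = 3/3 = 1
  s[X_2,X_2] = ((1.75)·(1.75) + (-1.25)·(-1.25) + (0.75)·(0.75) + (-1.25)·(-1.25)) / 3 = 6.75/3 = 2.25
  s[X_2,X_3] = ((1.75)·(-1) + (-1.25)·(2) + (0.75)·(1) + (-1.25)·(-2)) / 3 = -1/3 = -0.3333
  s[X_3,X_3] = ((-1)·(-1) + (2)·(2) + (1)·(1) + (-2)·(-2)) / 3 = 10/3 = 3.3333
  Sample standard deviations s_i = √(s[i,i]):
  s(X_1) = √(1.5833) = 1.2583
  s(X_2) = √(2.25) = 1.5
  s(X_3) = √(3.3333) = 1.8257

Step 3 — r_{ij} = s_{ij} / (s_i · s_j):
  r[X_1,X_1] = 1 (diagonal).
  r[X_1,X_2] = -0.9167 / (1.2583 · 1.5) = -0.9167 / 1.8875 = -0.4857
  r[X_1,X_3] = 1 / (1.2583 · 1.8257) = 1 / 2.2973 = 0.4353
  r[X_2,X_2] = 1 (diagonal).
  r[X_2,X_3] = -0.3333 / (1.5 · 1.8257) = -0.3333 / 2.7386 = -0.1217
  r[X_3,X_3] = 1 (diagonal).

R is symmetric with unit diagonal. Assembling:

R = [[1, -0.4857, 0.4353],
 [-0.4857, 1, -0.1217],
 [0.4353, -0.1217, 1]]


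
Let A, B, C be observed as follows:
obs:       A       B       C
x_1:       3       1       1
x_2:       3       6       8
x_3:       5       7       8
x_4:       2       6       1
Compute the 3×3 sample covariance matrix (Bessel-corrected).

Step 1 — column means:
  mean(A) = (3 + 3 + 5 + 2) / 4 = 13/4 = 3.25
  mean(B) = (1 + 6 + 7 + 6) / 4 = 20/4 = 5
  mean(C) = (1 + 8 + 8 + 1) / 4 = 18/4 = 4.5

Step 2 — sample covariance S[i,j] = (1/(n-1)) · Σ_k (x_{k,i} - mean_i) · (x_{k,j} - mean_j), with n-1 = 3.
  S[A,A] = ((-0.25)·(-0.25) + (-0.25)·(-0.25) + (1.75)·(1.75) + (-1.25)·(-1.25)) / 3 = 4.75/3 = 1.5833
  S[A,B] = ((-0.25)·(-4) + (-0.25)·(1) + (1.75)·(2) + (-1.25)·(1)) / 3 = 3/3 = 1
  S[A,C] = ((-0.25)·(-3.5) + (-0.25)·(3.5) + (1.75)·(3.5) + (-1.25)·(-3.5)) / 3 = 10.5/3 = 3.5
  S[B,B] = ((-4)·(-4) + (1)·(1) + (2)·(2) + (1)·(1)) / 3 = 22/3 = 7.3333
  S[B,C] = ((-4)·(-3.5) + (1)·(3.5) + (2)·(3.5) + (1)·(-3.5)) / 3 = 21/3 = 7
  S[C,C] = ((-3.5)·(-3.5) + (3.5)·(3.5) + (3.5)·(3.5) + (-3.5)·(-3.5)) / 3 = 49/3 = 16.3333

S is symmetric (S[j,i] = S[i,j]). Assembling:

S = [[1.5833, 1, 3.5],
 [1, 7.3333, 7],
 [3.5, 7, 16.3333]]


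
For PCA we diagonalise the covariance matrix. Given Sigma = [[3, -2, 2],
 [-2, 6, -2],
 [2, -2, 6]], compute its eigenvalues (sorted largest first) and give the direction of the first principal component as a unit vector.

Step 1 — characteristic polynomial p(λ) = det(λI - Sigma) = λ³ - tr·λ² + c_1·λ - det, where tr = trace, c_1 = sum of the principal 2×2 minors, det = det(Sigma):
  tr = 3 + 6 + 6 = 15,
  c_1 = (3·6 - (-2)²) + (3·6 - (2)²) + (6·6 - (-2)²) = 14 + 14 + 32 = 60,
  det = 3·(6·6 - (-2)²) - (-2)·((-2)·6 - (-2)·(2)) + (2)·((-2)·(-2) - 6·(2)) = 3·(32) - (-2)·(-8) + (2)·(-8) = 64.
  So p(λ) = λ³ - 15λ² + 60λ - 64.
Step 2 — look for an integer root (rational root theorem: any rational root is an integer divisor of 64). Testing λ = 4:
  p(4) = 64 - 240 + 240 - 64 = 0  ✓
  Dividing out (λ - 4): p(λ) = (λ - 4)(λ² - 11λ + 16).
Step 3 — remaining eigenvalues from the quadratic λ² - 11λ + 16 = 0:
  Δ = 11² - 4·16 = 121 - 64 = 57,  λ = (11 ± √57)/2 = (11 ± 7.5498)/2 ≈ 9.2749 or 1.7251.
  Sorted: λ_1 = 9.2749,  λ_2 = 4,  λ_3 = 1.7251  (check: sum = 15 = tr ✓).

Step 4 — unit eigenvector for λ_1 ≈ 9.2749: v spans the null space of (Sigma - λ_1 I), whose rows are
  r_1 = (-6.2749, -2, 2),  r_2 = (-2, -3.2749, -2),  r_3 = (2, -2, -3.2749).
  v is orthogonal to every row, so take v ∝ r_1 × r_2 = ((-2)·(-2) - (2)·(-3.2749), (2)·(-2) - (-6.2749)·(-2), (-6.2749)·(-3.2749) - (-2)·(-2)) ≈ (10.5498, -16.5498, 16.5498).
  Let u = (10.5498, -16.5498, 16.5498).
  ||u|| = √((10.5498)² + (-16.5498)² + (16.5498)²) = √(659.093) ≈ 25.6728,  v_1 = u/||u|| ≈ (0.4109, -0.6446, 0.6446) (||v_1|| = 1).

λ_1 = 9.2749,  λ_2 = 4,  λ_3 = 1.7251;  v_1 ≈ (0.4109, -0.6446, 0.6446)


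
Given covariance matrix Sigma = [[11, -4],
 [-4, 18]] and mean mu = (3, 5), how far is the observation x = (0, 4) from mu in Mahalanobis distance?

Step 1 — centre the observation: (x - mu) = (-3, -1).

Step 2 — invert Sigma. det(Sigma) = 11·18 - (-4)² = 182.
  Sigma^{-1} = (1/det) · [[d, -b], [-b, a]] = [[0.0989, 0.022],
 [0.022, 0.0604]].

Step 3 — form the quadratic (x - mu)^T · Sigma^{-1} · (x - mu):
  Sigma^{-1} · (x - mu) = (-0.3187, -0.1264).
  (x - mu)^T · [Sigma^{-1} · (x - mu)] = (-3)·(-0.3187) + (-1)·(-0.1264) = 1.0824.

Step 4 — take square root: d = √(1.0824) ≈ 1.0404.

d(x, mu) = √(1.0824) ≈ 1.0404


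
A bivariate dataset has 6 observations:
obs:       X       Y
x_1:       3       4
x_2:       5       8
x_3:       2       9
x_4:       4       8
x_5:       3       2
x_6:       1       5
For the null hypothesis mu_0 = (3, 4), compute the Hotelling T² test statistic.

Step 1 — sample mean vector:
  mean(X) = (3 + 5 + 2 + 4 + 3 + 1) / 6 = 18/6 = 3
  mean(Y) = (4 + 8 + 9 + 8 + 2 + 5) / 6 = 36/6 = 6
  x̄ = (3, 6),  deviation x̄ - mu_0 = (3, 6) - (3, 4) = (0, 2).

Step 2 — sample covariance matrix, S[i,j] = (1/(n-1)) · Σ_k (x_{k,i} - mean_i) · (x_{k,j} - mean_j), divisor n-1 = 5:
  S[X,X] = ((0)·(0) + (2)·(2) + (-1)·(-1) + (1)·(1) + (0)·(0) + (-2)·(-2)) / 5 = 10/5 = 2
  S[X,Y] = ((0)·(-2) + (2)·(2) + (-1)·(3) + (1)·(2) + (0)·(-4) + (-2)·(-1)) / 5 = 5/5 = 1
  S[Y,Y] = ((-2)·(-2) + (2)·(2) + (3)·(3) + (2)·(2) + (-4)·(-4) + (-1)·(-1)) / 5 = 38/5 = 7.6
  S = [[2, 1],
 [1, 7.6]].

Step 3 — invert S. det(S) = 2·7.6 - (1)² = 14.2.
  S^{-1} = (1/det) · [[d, -b], [-b, a]] = [[0.5352, -0.0704],
 [-0.0704, 0.1408]].

Step 4 — quadratic form (x̄ - mu_0)^T · S^{-1} · (x̄ - mu_0):
  S^{-1} · (x̄ - mu_0) = (-0.1408, 0.2817),
  (x̄ - mu_0)^T · [...] = (0)·(-0.1408) + (2)·(0.2817) = 0.5634.

Step 5 — scale by n: T² = 6 · 0.5634 = 3.3803.

T² ≈ 3.3803


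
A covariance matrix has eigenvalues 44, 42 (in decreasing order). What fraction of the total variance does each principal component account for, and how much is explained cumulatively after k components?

Step 1 — total variance = trace(Sigma) = Σ λ_i = 44 + 42 = 86.

Step 2 — fraction explained by component i = λ_i / Σ λ:
  PC1: 44/86 = 0.5116
  PC2: 42/86 = 0.4884

Step 3 — cumulative fraction after k components = (λ_1 + ... + λ_k) / Σ λ:
  k = 1: 44/86 = 0.5116
  k = 2: (44 + 42)/86 = 86/86 = 1

Summary (fraction, with percent):

explained: PC1 0.5116 (51.16%), PC2 0.4884 (48.84%);  cumulative: 0.5116, 1


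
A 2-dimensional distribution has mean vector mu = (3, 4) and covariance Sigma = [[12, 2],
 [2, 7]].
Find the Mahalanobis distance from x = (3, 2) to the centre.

Step 1 — centre the observation: (x - mu) = (0, -2).

Step 2 — invert Sigma. det(Sigma) = 12·7 - (2)² = 80.
  Sigma^{-1} = (1/det) · [[d, -b], [-b, a]] = [[0.0875, -0.025],
 [-0.025, 0.15]].

Step 3 — form the quadratic (x - mu)^T · Sigma^{-1} · (x - mu):
  Sigma^{-1} · (x - mu) = (0.05, -0.3).
  (x - mu)^T · [Sigma^{-1} · (x - mu)] = (0)·(0.05) + (-2)·(-0.3) = 0.6.

Step 4 — take square root: d = √(0.6) ≈ 0.7746.

d(x, mu) = √(0.6) ≈ 0.7746


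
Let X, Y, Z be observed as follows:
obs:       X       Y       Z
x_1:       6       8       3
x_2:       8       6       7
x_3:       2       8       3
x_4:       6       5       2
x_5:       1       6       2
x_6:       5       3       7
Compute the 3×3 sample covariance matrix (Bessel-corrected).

Step 1 — column means:
  mean(X) = (6 + 8 + 2 + 6 + 1 + 5) / 6 = 28/6 = 4.6667
  mean(Y) = (8 + 6 + 8 + 5 + 6 + 3) / 6 = 36/6 = 6
  mean(Z) = (3 + 7 + 3 + 2 + 2 + 7) / 6 = 24/6 = 4

Step 2 — sample covariance S[i,j] = (1/(n-1)) · Σ_k (x_{k,i} - mean_i) · (x_{k,j} - mean_j), with n-1 = 5.
  S[X,X] = ((1.3333)·(1.3333) + (3.3333)·(3.3333) + (-2.6667)·(-2.6667) + (1.3333)·(1.3333) + (-3.6667)·(-3.6667) + (0.3333)·(0.3333)) / 5 = 35.3333/5 = 7.0667
  S[X,Y] = ((1.3333)·(2) + (3.3333)·(0) + (-2.6667)·(2) + (1.3333)·(-1) + (-3.6667)·(0) + (0.3333)·(-3)) / 5 = -5/5 = -1
  S[X,Z] = ((1.3333)·(-1) + (3.3333)·(3) + (-2.6667)·(-1) + (1.3333)·(-2) + (-3.6667)·(-2) + (0.3333)·(3)) / 5 = 17/5 = 3.4
  S[Y,Y] = ((2)·(2) + (0)·(0) + (2)·(2) + (-1)·(-1) + (0)·(0) + (-3)·(-3)) / 5 = 18/5 = 3.6
  S[Y,Z] = ((2)·(-1) + (0)·(3) + (2)·(-1) + (-1)·(-2) + (0)·(-2) + (-3)·(3)) / 5 = -11/5 = -2.2
  S[Z,Z] = ((-1)·(-1) + (3)·(3) + (-1)·(-1) + (-2)·(-2) + (-2)·(-2) + (3)·(3)) / 5 = 28/5 = 5.6

S is symmetric (S[j,i] = S[i,j]). Assembling:

S = [[7.0667, -1, 3.4],
 [-1, 3.6, -2.2],
 [3.4, -2.2, 5.6]]


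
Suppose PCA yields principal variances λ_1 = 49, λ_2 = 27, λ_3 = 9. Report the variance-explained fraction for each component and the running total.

Step 1 — total variance = trace(Sigma) = Σ λ_i = 49 + 27 + 9 = 85.

Step 2 — fraction explained by component i = λ_i / Σ λ:
  PC1: 49/85 = 0.5765
  PC2: 27/85 = 0.3176
  PC3: 9/85 = 0.1059

Step 3 — cumulative fraction after k components = (λ_1 + ... + λ_k) / Σ λ:
  k = 1: 49/85 = 0.5765
  k = 2: (49 + 27)/85 = 76/85 = 0.8941
  k = 3: (49 + 27 + 9)/85 = 85/85 = 1

Summary (fraction, with percent):

explained: PC1 0.5765 (57.65%), PC2 0.3176 (31.76%), PC3 0.1059 (10.59%);  cumulative: 0.5765, 0.8941, 1


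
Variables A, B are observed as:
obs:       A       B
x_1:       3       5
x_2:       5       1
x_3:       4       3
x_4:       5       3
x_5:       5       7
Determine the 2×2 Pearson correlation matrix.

Step 1 — column means:
  mean(A) = (3 + 5 + 4 + 5 + 5) / 5 = 22/5 = 4.4
  mean(B) = (5 + 1 + 3 + 3 + 7) / 5 = 19/5 = 3.8

Step 2 — sample variances and covariances s[i,j] = (1/(n-1)) · Σ_k (x_{k,i} - mean_i) · (x_{k,j} - mean_j), with n-1 = 4:
  s[A,A] = ((-1.4)·(-1.4) + (0.6)·(0.6) + (-0.4)·(-0.4) + (0.6)·(0.6) + (0.6)·(0.6)) / 4 = 3.2/4 = 0.8
  s[A,B] = ((-1.4)·(1.2) + (0.6)·(-2.8) + (-0.4)·(-0.8) + (0.6)·(-0.8) + (0.6)·(3.2)) / 4 = -1.6/4 = -0.4
  s[B,B] = ((1.2)·(1.2) + (-2.8)·(-2.8) + (-0.8)·(-0.8) + (-0.8)·(-0.8) + (3.2)·(3.2)) / 4 = 20.8/4 = 5.2
  Sample standard deviations s_i = √(s[i,i]):
  s(A) = √(0.8) = 0.8944
  s(B) = √(5.2) = 2.2804

Step 3 — r_{ij} = s_{ij} / (s_i · s_j):
  r[A,A] = 1 (diagonal).
  r[A,B] = -0.4 / (0.8944 · 2.2804) = -0.4 / 2.0396 = -0.1961
  r[B,B] = 1 (diagonal).

R is symmetric with unit diagonal. Assembling:

R = [[1, -0.1961],
 [-0.1961, 1]]


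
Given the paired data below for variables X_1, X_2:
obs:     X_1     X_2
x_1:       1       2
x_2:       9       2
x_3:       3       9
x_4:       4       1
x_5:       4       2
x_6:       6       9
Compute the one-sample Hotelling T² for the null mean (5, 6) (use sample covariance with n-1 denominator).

Step 1 — sample mean vector:
  mean(X_1) = (1 + 9 + 3 + 4 + 4 + 6) / 6 = 27/6 = 4.5
  mean(X_2) = (2 + 2 + 9 + 1 + 2 + 9) / 6 = 25/6 = 4.1667
  x̄ = (4.5, 4.1667),  deviation x̄ - mu_0 = (4.5, 4.1667) - (5, 6) = (-0.5, -1.8333).

Step 2 — sample covariance matrix, S[i,j] = (1/(n-1)) · Σ_k (x_{k,i} - mean_i) · (x_{k,j} - mean_j), divisor n-1 = 5:
  S[X_1,X_1] = ((-3.5)·(-3.5) + (4.5)·(4.5) + (-1.5)·(-1.5) + (-0.5)·(-0.5) + (-0.5)·(-0.5) + (1.5)·(1.5)) / 5 = 37.5/5 = 7.5
  S[X_1,X_2] = ((-3.5)·(-2.1667) + (4.5)·(-2.1667) + (-1.5)·(4.8333) + (-0.5)·(-3.1667) + (-0.5)·(-2.1667) + (1.5)·(4.8333)) / 5 = 0.5/5 = 0.1
  S[X_2,X_2] = ((-2.1667)·(-2.1667) + (-2.1667)·(-2.1667) + (4.8333)·(4.8333) + (-3.1667)·(-3.1667) + (-2.1667)·(-2.1667) + (4.8333)·(4.8333)) / 5 = 70.8333/5 = 14.1667
  S = [[7.5, 0.1],
 [0.1, 14.1667]].

Step 3 — invert S. det(S) = 7.5·14.1667 - (0.1)² = 106.24.
  S^{-1} = (1/det) · [[d, -b], [-b, a]] = [[0.1333, -0.0009],
 [-0.0009, 0.0706]].

Step 4 — quadratic form (x̄ - mu_0)^T · S^{-1} · (x̄ - mu_0):
  S^{-1} · (x̄ - mu_0) = (-0.0649, -0.129),
  (x̄ - mu_0)^T · [...] = (-0.5)·(-0.0649) + (-1.8333)·(-0.129) = 0.2689.

Step 5 — scale by n: T² = 6 · 0.2689 = 1.6133.

T² ≈ 1.6133


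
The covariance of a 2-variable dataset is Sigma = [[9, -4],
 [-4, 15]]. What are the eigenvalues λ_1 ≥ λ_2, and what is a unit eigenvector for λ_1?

Step 1 — characteristic polynomial of 2×2 Sigma:
  det(Sigma - λI) = λ² - trace · λ + det = 0.
  trace = 9 + 15 = 24, det = 9·15 - (-4)² = 119.
Step 2 — discriminant:
  Δ = trace² - 4·det = 576 - 476 = 100.
Step 3 — eigenvalues:
  λ = (trace ± √Δ)/2 = (24 ± 10)/2,
  λ_1 = 17,  λ_2 = 7.

Step 4 — unit eigenvector for λ_1: solve (Sigma - λ_1 I)v = 0. First row:
  (9 - 17)·v_x + (-4)·v_y = 0, i.e. (-8)·v_x + (-4)·v_y = 0,
  so v ∝ (b, λ_1 - a) = (-4, 8); multiply by -1 so the first entry is positive: u = (4, -8).
  ||u|| = √((4)² + (-8)²) = √(80) ≈ 8.9443,
  v_1 = u/||u|| ≈ (0.4472, -0.8944) (||v_1|| = 1).

λ_1 = 17,  λ_2 = 7;  v_1 ≈ (0.4472, -0.8944)


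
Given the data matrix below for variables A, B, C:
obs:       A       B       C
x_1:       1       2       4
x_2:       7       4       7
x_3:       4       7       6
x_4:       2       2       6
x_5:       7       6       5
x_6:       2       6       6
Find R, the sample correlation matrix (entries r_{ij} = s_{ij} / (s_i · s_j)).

Step 1 — column means:
  mean(A) = (1 + 7 + 4 + 2 + 7 + 2) / 6 = 23/6 = 3.8333
  mean(B) = (2 + 4 + 7 + 2 + 6 + 6) / 6 = 27/6 = 4.5
  mean(C) = (4 + 7 + 6 + 6 + 5 + 6) / 6 = 34/6 = 5.6667

Step 2 — sample variances and covariances s[i,j] = (1/(n-1)) · Σ_k (x_{k,i} - mean_i) · (x_{k,j} - mean_j), with n-1 = 5:
  s[A,A] = ((-2.8333)·(-2.8333) + (3.1667)·(3.1667) + (0.1667)·(0.1667) + (-1.8333)·(-1.8333) + (3.1667)·(3.1667) + (-1.8333)·(-1.8333)) / 5 = 34.8333/5 = 6.9667
  s[A,B] = ((-2.8333)·(-2.5) + (3.1667)·(-0.5) + (0.1667)·(2.5) + (-1.8333)·(-2.5) + (3.1667)·(1.5) + (-1.8333)·(1.5)) / 5 = 12.5/5 = 2.5
  s[A,C] = ((-2.8333)·(-1.6667) + (3.1667)·(1.3333) + (0.1667)·(0.3333) + (-1.8333)·(0.3333) + (3.1667)·(-0.6667) + (-1.8333)·(0.3333)) / 5 = 5.6667/5 = 1.1333
  s[B,B] = ((-2.5)·(-2.5) + (-0.5)·(-0.5) + (2.5)·(2.5) + (-2.5)·(-2.5) + (1.5)·(1.5) + (1.5)·(1.5)) / 5 = 23.5/5 = 4.7
  s[B,C] = ((-2.5)·(-1.6667) + (-0.5)·(1.3333) + (2.5)·(0.3333) + (-2.5)·(0.3333) + (1.5)·(-0.6667) + (1.5)·(0.3333)) / 5 = 3/5 = 0.6
  s[C,C] = ((-1.6667)·(-1.6667) + (1.3333)·(1.3333) + (0.3333)·(0.3333) + (0.3333)·(0.3333) + (-0.6667)·(-0.6667) + (0.3333)·(0.3333)) / 5 = 5.3333/5 = 1.0667
  Sample standard deviations s_i = √(s[i,i]):
  s(A) = √(6.9667) = 2.6394
  s(B) = √(4.7) = 2.1679
  s(C) = √(1.0667) = 1.0328

Step 3 — r_{ij} = s_{ij} / (s_i · s_j):
  r[A,A] = 1 (diagonal).
  r[A,B] = 2.5 / (2.6394 · 2.1679) = 2.5 / 5.7222 = 0.4369
  r[A,C] = 1.1333 / (2.6394 · 1.0328) = 1.1333 / 2.726 = 0.4157
  r[B,B] = 1 (diagonal).
  r[B,C] = 0.6 / (2.1679 · 1.0328) = 0.6 / 2.239 = 0.268
  r[C,C] = 1 (diagonal).

R is symmetric with unit diagonal. Assembling:

R = [[1, 0.4369, 0.4157],
 [0.4369, 1, 0.268],
 [0.4157, 0.268, 1]]


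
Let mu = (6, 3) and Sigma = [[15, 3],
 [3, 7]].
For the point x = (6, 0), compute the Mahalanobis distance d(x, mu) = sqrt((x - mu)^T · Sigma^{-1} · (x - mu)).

Step 1 — centre the observation: (x - mu) = (0, -3).

Step 2 — invert Sigma. det(Sigma) = 15·7 - (3)² = 96.
  Sigma^{-1} = (1/det) · [[d, -b], [-b, a]] = [[0.0729, -0.0312],
 [-0.0312, 0.1562]].

Step 3 — form the quadratic (x - mu)^T · Sigma^{-1} · (x - mu):
  Sigma^{-1} · (x - mu) = (0.0938, -0.4688).
  (x - mu)^T · [Sigma^{-1} · (x - mu)] = (0)·(0.0938) + (-3)·(-0.4688) = 1.4062.

Step 4 — take square root: d = √(1.4062) ≈ 1.1859.

d(x, mu) = √(1.4062) ≈ 1.1859


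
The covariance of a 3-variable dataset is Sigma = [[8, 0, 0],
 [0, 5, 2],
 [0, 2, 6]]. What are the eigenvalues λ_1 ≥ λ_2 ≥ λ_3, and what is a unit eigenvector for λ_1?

Step 1 — characteristic polynomial p(λ) = det(λI - Sigma) = λ³ - tr·λ² + c_1·λ - det, where tr = trace, c_1 = sum of the principal 2×2 minors, det = det(Sigma):
  tr = 8 + 5 + 6 = 19,
  c_1 = (8·5 - (0)²) + (8·6 - (0)²) + (5·6 - (2)²) = 40 + 48 + 26 = 114,
  det = 8·(5·6 - (2)²) - (0)·((0)·6 - (2)·(0)) + (0)·((0)·(2) - 5·(0)) = 8·(26) - (0)·(0) + (0)·(0) = 208.
  So p(λ) = λ³ - 19λ² + 114λ - 208.
Step 2 — look for an integer root (rational root theorem: any rational root is an integer divisor of 208). Testing λ = 8:
  p(8) = 512 - 1216 + 912 - 208 = 0  ✓
  Dividing out (λ - 8): p(λ) = (λ - 8)(λ² - 11λ + 26).
Step 3 — remaining eigenvalues from the quadratic λ² - 11λ + 26 = 0:
  Δ = 11² - 4·26 = 121 - 104 = 17,  λ = (11 ± √17)/2 = (11 ± 4.1231)/2 ≈ 7.5616 or 3.4384.
  Sorted: λ_1 = 8,  λ_2 = 7.5616,  λ_3 = 3.4384  (check: sum = 19 = tr ✓).

Step 4 — unit eigenvector for λ_1 = 8: v spans the null space of (Sigma - λ_1 I), whose rows are
  r_1 = (0, 0, 0),  r_2 = (0, -3, 2),  r_3 = (0, 2, -2).
  v is orthogonal to every row, so take v ∝ r_2 × r_3 = ((-3)·(-2) - (2)·(2), (2)·(0) - (0)·(-2), (0)·(2) - (-3)·(0)) = (2, 0, 0).
  Rescale (divide by 2): u = (1, 0, 0).
  ||u|| = √((1)² + (0)² + (0)²) = √(1) = 1,  v_1 = u/||u|| ≈ (1, 0, 0) (||v_1|| = 1).

λ_1 = 8,  λ_2 = 7.5616,  λ_3 = 3.4384;  v_1 ≈ (1, 0, 0)
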